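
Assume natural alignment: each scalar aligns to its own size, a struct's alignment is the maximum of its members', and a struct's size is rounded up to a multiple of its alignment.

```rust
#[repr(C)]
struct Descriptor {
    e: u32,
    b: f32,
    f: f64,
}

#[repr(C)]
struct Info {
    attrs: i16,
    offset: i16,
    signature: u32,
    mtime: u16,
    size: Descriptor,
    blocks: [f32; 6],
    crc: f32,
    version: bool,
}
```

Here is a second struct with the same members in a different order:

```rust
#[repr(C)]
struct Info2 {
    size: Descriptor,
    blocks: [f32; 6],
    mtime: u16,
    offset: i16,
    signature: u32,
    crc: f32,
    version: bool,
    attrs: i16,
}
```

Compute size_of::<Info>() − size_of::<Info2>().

8

Descriptor: @0: e [4B, align 4] → 4; @4: b [4B, align 4] → 8; @8: f [8B, align 8] → 16; size 16, align 8
@0: attrs [2B, align 2] → 2
@2: offset [2B, align 2] → 4
@4: signature [4B, align 4] → 8
@8: mtime [2B, align 2] → 10
+6 pad (align 8)
@16: size [16B, align 8] → 32
@32: blocks [24B, align 4] → 56
@56: crc [4B, align 4] → 60
@60: version [1B, align 1] → 61
+3 tail pad (align 8)
size 64, align 8
— Info2 —
@0: size [16B, align 8] → 16
@16: blocks [24B, align 4] → 40
@40: mtime [2B, align 2] → 42
@42: offset [2B, align 2] → 44
@44: signature [4B, align 4] → 48
@48: crc [4B, align 4] → 52
@52: version [1B, align 1] → 53
+1 pad (align 2)
@54: attrs [2B, align 2] → 56
size 56, align 8
64 − 56 = 8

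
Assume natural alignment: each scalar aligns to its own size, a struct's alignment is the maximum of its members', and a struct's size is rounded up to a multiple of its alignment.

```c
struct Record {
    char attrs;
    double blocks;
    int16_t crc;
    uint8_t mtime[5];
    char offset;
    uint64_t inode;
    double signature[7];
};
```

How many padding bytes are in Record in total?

0..1  attrs  (1B, 1-aligned)
1..8  -- padding (7B)
8..16  blocks  (8B, 8-aligned)
16..18  crc  (2B, 2-aligned)
18..23  mtime  (5B, 1-aligned)
23..24  offset  (1B, 1-aligned)
24..32  inode  (8B, 8-aligned)
32..88  signature  (56B, 8-aligned)
sizeof = 88, alignof = 8
data bytes 81, size 88 → padding 7

7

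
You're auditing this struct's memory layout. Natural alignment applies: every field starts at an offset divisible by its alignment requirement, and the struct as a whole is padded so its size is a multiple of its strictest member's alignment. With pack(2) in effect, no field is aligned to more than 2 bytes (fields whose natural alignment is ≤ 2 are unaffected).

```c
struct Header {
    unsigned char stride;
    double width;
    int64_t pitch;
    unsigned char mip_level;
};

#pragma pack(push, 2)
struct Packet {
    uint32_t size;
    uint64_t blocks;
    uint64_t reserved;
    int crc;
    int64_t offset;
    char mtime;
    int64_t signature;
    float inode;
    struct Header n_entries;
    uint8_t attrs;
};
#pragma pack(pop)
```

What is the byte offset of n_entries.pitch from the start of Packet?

Header: @0: stride [1B, align 1] → 1; +7 pad (align 8); @8: width [8B, align 8] → 16; @16: pitch [8B, align 8] → 24; @24: mip_level [1B, align 1] → 25; +7 tail pad (align 8); size 32, align 8
@0: size [4B, align 2] → 4
@4: blocks [8B, align 2] → 12
@12: reserved [8B, align 2] → 20
@20: crc [4B, align 2] → 24
@24: offset [8B, align 2] → 32
@32: mtime [1B, align 1] → 33
+1 pad (align 2)
@34: signature [8B, align 2] → 42
@42: inode [4B, align 2] → 46
@46: n_entries [32B, align 2] → 78
within Header: pitch at 16
46 + 16 = 62

62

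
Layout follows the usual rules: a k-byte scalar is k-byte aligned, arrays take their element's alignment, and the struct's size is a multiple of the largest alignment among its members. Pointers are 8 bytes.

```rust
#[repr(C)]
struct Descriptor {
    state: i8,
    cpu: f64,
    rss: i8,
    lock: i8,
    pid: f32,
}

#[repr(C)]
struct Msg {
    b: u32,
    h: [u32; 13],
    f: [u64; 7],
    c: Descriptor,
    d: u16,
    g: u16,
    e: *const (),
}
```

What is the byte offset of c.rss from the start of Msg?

128

Descriptor: 0..1  state  (1B, 1-aligned); 1..8  -- padding (7B); 8..16  cpu  (8B, 8-aligned); 16..17  rss  (1B, 1-aligned); 17..18  lock  (1B, 1-aligned); 18..20  -- padding (2B); 20..24  pid  (4B, 4-aligned); sizeof = 24, alignof = 8
0..4  b  (4B, 4-aligned)
4..56  h  (52B, 4-aligned)
56..112  f  (56B, 8-aligned)
112..136  c  (24B, 8-aligned)
within Descriptor: rss at 16
112 + 16 = 128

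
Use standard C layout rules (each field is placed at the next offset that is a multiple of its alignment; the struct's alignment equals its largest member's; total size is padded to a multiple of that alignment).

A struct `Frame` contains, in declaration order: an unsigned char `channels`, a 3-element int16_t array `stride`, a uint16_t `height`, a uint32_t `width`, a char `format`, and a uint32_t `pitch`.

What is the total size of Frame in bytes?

@0: channels [1B, align 1] → 1
+1 pad (align 2)
@2: stride [6B, align 2] → 8
@8: height [2B, align 2] → 10
+2 pad (align 4)
@12: width [4B, align 4] → 16
@16: format [1B, align 1] → 17
+3 pad (align 4)
@20: pitch [4B, align 4] → 24
size 24, align 4

24 bytes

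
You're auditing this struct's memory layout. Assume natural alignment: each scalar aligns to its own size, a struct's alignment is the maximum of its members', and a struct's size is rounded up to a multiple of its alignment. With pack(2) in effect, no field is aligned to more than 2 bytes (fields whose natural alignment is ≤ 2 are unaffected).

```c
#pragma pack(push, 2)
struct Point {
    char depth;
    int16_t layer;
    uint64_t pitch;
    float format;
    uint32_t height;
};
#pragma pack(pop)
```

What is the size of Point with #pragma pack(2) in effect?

depth at 0 (size 1, align 1) → ends 1
pad 1 to align 2 for layer
layer at 2 (size 2, align 2) → ends 4
pitch at 4 (size 8, align 2) → ends 12
format at 12 (size 4, align 2) → ends 16
height at 16 (size 4, align 2) → ends 20
total 20 bytes, alignment 2

20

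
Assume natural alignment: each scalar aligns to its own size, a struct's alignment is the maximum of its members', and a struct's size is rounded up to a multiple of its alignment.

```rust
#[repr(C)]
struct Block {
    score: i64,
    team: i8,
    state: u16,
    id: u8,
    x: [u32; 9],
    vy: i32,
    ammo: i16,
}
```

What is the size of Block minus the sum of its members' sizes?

10

0..8  score  (8B, 8-aligned)
8..9  team  (1B, 1-aligned)
9..10  -- padding (1B)
10..12  state  (2B, 2-aligned)
12..13  id  (1B, 1-aligned)
13..16  -- padding (3B)
16..52  x  (36B, 4-aligned)
52..56  vy  (4B, 4-aligned)
56..58  ammo  (2B, 2-aligned)
58..64  -- tail padding (6B)
sizeof = 64, alignof = 8
data bytes 54, size 64 → padding 10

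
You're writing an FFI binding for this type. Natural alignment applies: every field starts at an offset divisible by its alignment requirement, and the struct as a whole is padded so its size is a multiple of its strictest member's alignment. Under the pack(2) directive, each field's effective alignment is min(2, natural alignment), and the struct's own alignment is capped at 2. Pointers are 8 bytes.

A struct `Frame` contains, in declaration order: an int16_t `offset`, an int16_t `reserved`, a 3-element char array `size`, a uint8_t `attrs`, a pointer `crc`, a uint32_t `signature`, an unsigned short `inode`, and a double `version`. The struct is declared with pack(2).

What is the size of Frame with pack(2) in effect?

30

@0: offset [2B, align 2] → 2
@2: reserved [2B, align 2] → 4
@4: size [3B, align 1] → 7
@7: attrs [1B, align 1] → 8
@8: crc [8B, align 2] → 16
@16: signature [4B, align 2] → 20
@20: inode [2B, align 2] → 22
@22: version [8B, align 2] → 30
size 30, align 2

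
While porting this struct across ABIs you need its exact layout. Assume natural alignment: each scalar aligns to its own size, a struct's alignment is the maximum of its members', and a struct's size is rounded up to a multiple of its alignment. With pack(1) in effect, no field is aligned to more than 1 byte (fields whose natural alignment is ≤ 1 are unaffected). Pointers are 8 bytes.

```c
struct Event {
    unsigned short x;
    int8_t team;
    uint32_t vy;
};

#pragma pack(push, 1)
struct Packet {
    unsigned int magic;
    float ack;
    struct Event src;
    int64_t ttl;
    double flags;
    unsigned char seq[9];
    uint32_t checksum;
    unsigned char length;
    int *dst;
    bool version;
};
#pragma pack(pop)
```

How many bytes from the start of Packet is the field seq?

Event: 0..2  x  (2B, 2-aligned); 2..3  team  (1B, 1-aligned); 3..4  -- padding (1B); 4..8  vy  (4B, 4-aligned); sizeof = 8, alignof = 4
0..4  magic  (4B, 1-aligned)
4..8  ack  (4B, 1-aligned)
8..16  src  (8B, 1-aligned)
16..24  ttl  (8B, 1-aligned)
24..32  flags  (8B, 1-aligned)
32..41  seq  (9B, 1-aligned)

32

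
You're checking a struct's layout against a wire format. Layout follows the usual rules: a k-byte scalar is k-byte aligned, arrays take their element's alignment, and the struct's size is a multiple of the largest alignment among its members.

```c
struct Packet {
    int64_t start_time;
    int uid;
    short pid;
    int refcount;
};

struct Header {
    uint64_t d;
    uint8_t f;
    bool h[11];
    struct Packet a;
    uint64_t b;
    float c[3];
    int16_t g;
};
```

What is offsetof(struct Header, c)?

56

Packet: @0: start_time [8B, align 8] → 8; @8: uid [4B, align 4] → 12; @12: pid [2B, align 2] → 14; +2 pad (align 4); @16: refcount [4B, align 4] → 20; +4 tail pad (align 8); size 24, align 8
@0: d [8B, align 8] → 8
@8: f [1B, align 1] → 9
@9: h [11B, align 1] → 20
+4 pad (align 8)
@24: a [24B, align 8] → 48
@48: b [8B, align 8] → 56
@56: c [12B, align 4] → 68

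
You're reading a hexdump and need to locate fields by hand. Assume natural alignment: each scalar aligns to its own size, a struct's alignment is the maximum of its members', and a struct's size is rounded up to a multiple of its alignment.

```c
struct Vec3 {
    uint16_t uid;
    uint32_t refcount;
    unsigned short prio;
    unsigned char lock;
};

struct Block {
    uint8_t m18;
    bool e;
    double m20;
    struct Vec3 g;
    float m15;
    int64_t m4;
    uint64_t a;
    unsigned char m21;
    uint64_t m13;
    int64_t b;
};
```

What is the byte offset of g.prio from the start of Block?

24

Vec3: @0: uid [2B, align 2] → 2; +2 pad (align 4); @4: refcount [4B, align 4] → 8; @8: prio [2B, align 2] → 10; @10: lock [1B, align 1] → 11; +1 tail pad (align 4); size 12, align 4
@0: m18 [1B, align 1] → 1
@1: e [1B, align 1] → 2
+6 pad (align 8)
@8: m20 [8B, align 8] → 16
@16: g [12B, align 4] → 28
within Vec3: prio at 8
16 + 8 = 24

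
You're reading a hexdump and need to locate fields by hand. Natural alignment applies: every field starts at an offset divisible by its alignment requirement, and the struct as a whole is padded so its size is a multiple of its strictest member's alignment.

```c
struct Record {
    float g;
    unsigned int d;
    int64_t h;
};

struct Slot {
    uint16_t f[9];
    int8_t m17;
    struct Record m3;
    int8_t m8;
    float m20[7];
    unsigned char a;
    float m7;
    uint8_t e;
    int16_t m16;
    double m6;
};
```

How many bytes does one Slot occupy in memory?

Record: @0: g [4B, align 4] → 4; @4: d [4B, align 4] → 8; @8: h [8B, align 8] → 16; size 16, align 8
@0: f [18B, align 2] → 18
@18: m17 [1B, align 1] → 19
+5 pad (align 8)
@24: m3 [16B, align 8] → 40
@40: m8 [1B, align 1] → 41
+3 pad (align 4)
@44: m20 [28B, align 4] → 72
@72: a [1B, align 1] → 73
+3 pad (align 4)
@76: m7 [4B, align 4] → 80
@80: e [1B, align 1] → 81
+1 pad (align 2)
@82: m16 [2B, align 2] → 84
+4 pad (align 8)
@88: m6 [8B, align 8] → 96
size 96, align 8

96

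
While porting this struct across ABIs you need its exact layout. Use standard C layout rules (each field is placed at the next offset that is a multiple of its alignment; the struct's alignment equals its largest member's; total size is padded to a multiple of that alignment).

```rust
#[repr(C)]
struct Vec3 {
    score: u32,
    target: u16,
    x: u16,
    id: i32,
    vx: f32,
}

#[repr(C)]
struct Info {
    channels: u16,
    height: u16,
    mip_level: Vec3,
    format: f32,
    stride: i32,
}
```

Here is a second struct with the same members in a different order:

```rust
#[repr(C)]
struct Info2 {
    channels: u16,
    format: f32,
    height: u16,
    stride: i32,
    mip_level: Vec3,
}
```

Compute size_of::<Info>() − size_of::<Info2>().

Vec3: 0..4  score  (4B, 4-aligned); 4..6  target  (2B, 2-aligned); 6..8  x  (2B, 2-aligned); 8..12  id  (4B, 4-aligned); 12..16  vx  (4B, 4-aligned); sizeof = 16, alignof = 4
0..2  channels  (2B, 2-aligned)
2..4  height  (2B, 2-aligned)
4..20  mip_level  (16B, 4-aligned)
20..24  format  (4B, 4-aligned)
24..28  stride  (4B, 4-aligned)
sizeof = 28, alignof = 4
— Info2 —
0..2  channels  (2B, 2-aligned)
2..4  -- padding (2B)
4..8  format  (4B, 4-aligned)
8..10  height  (2B, 2-aligned)
10..12  -- padding (2B)
12..16  stride  (4B, 4-aligned)
16..32  mip_level  (16B, 4-aligned)
sizeof = 32, alignof = 4
28 − 32 = -4

-4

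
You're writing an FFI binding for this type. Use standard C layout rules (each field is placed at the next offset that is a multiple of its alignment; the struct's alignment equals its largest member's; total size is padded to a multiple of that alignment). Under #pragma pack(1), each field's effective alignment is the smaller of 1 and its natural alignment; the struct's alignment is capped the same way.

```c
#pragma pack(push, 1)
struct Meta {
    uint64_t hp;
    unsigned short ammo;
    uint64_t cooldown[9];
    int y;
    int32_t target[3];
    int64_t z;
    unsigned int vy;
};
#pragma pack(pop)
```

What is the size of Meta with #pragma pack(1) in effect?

@0: hp [8B, align 1] → 8
@8: ammo [2B, align 1] → 10
@10: cooldown [72B, align 1] → 82
@82: y [4B, align 1] → 86
@86: target [12B, align 1] → 98
@98: z [8B, align 1] → 106
@106: vy [4B, align 1] → 110
size 110, align 1

110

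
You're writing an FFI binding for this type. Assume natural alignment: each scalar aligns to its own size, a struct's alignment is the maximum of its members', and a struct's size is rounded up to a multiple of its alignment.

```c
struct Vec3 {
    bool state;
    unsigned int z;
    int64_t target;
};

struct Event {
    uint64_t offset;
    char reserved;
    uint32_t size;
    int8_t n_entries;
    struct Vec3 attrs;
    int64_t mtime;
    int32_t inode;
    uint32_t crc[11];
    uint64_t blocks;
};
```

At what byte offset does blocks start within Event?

96

Vec3: @0: state [1B, align 1] → 1; +3 pad (align 4); @4: z [4B, align 4] → 8; @8: target [8B, align 8] → 16; size 16, align 8
@0: offset [8B, align 8] → 8
@8: reserved [1B, align 1] → 9
+3 pad (align 4)
@12: size [4B, align 4] → 16
@16: n_entries [1B, align 1] → 17
+7 pad (align 8)
@24: attrs [16B, align 8] → 40
@40: mtime [8B, align 8] → 48
@48: inode [4B, align 4] → 52
@52: crc [44B, align 4] → 96
@96: blocks [8B, align 8] → 104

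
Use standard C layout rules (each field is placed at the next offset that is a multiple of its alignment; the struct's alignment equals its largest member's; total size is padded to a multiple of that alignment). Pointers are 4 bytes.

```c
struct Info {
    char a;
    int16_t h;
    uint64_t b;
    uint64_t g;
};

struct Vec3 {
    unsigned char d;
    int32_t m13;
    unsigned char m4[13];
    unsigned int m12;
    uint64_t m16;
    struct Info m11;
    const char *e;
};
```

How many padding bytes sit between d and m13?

Info: a at 0 (size 1, align 1) → ends 1; pad 1 to align 2 for h; h at 2 (size 2, align 2) → ends 4; pad 4 to align 8 for b; b at 8 (size 8, align 8) → ends 16; g at 16 (size 8, align 8) → ends 24; total 24 bytes, alignment 8
d at 0 (size 1, align 1) → ends 1
pad 3 to align 4 for m13
m13 at 4 (size 4, align 4) → ends 8

3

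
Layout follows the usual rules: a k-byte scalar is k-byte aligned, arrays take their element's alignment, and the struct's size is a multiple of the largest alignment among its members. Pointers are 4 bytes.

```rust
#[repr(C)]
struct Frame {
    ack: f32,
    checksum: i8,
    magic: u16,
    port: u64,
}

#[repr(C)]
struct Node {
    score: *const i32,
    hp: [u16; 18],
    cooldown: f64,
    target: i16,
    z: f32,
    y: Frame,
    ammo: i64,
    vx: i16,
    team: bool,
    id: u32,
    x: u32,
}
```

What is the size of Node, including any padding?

96

Frame: 0..4  ack  (4B, 4-aligned); 4..5  checksum  (1B, 1-aligned); 5..6  -- padding (1B); 6..8  magic  (2B, 2-aligned); 8..16  port  (8B, 8-aligned); sizeof = 16, alignof = 8
0..4  score  (4B, 4-aligned)
4..40  hp  (36B, 2-aligned)
40..48  cooldown  (8B, 8-aligned)
48..50  target  (2B, 2-aligned)
50..52  -- padding (2B)
52..56  z  (4B, 4-aligned)
56..72  y  (16B, 8-aligned)
72..80  ammo  (8B, 8-aligned)
80..82  vx  (2B, 2-aligned)
82..83  team  (1B, 1-aligned)
83..84  -- padding (1B)
84..88  id  (4B, 4-aligned)
88..92  x  (4B, 4-aligned)
92..96  -- tail padding (4B)
sizeof = 96, alignof = 8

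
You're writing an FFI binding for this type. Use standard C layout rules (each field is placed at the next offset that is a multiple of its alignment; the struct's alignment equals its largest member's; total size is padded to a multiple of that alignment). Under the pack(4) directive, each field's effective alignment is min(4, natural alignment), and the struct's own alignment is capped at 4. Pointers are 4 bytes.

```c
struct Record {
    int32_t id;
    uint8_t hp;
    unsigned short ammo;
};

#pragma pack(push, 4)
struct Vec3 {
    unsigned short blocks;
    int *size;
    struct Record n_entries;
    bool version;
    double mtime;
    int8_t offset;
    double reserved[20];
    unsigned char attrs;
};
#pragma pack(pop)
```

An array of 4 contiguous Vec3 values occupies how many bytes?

Record: 0..4  id  (4B, 4-aligned); 4..5  hp  (1B, 1-aligned); 5..6  -- padding (1B); 6..8  ammo  (2B, 2-aligned); sizeof = 8, alignof = 4
0..2  blocks  (2B, 2-aligned)
2..4  -- padding (2B)
4..8  size  (4B, 4-aligned)
8..16  n_entries  (8B, 4-aligned)
16..17  version  (1B, 1-aligned)
17..20  -- padding (3B)
20..28  mtime  (8B, 4-aligned)
28..29  offset  (1B, 1-aligned)
29..32  -- padding (3B)
32..192  reserved  (160B, 4-aligned)
192..193  attrs  (1B, 1-aligned)
193..196  -- tail padding (3B)
sizeof = 196, alignof = 4
array of 4: 4 × 196 = 784

784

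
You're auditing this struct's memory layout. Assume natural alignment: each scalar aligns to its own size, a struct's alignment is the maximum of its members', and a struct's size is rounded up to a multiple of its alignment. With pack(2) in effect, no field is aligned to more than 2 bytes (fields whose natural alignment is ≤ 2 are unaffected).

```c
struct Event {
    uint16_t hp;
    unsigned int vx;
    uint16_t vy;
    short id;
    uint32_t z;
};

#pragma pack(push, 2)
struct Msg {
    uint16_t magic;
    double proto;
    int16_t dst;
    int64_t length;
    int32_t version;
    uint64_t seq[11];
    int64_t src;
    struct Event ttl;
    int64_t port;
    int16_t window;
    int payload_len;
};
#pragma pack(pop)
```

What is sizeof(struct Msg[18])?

2700

Event: hp at 0 (size 2, align 2) → ends 2; pad 2 to align 4 for vx; vx at 4 (size 4, align 4) → ends 8; vy at 8 (size 2, align 2) → ends 10; id at 10 (size 2, align 2) → ends 12; z at 12 (size 4, align 4) → ends 16; total 16 bytes, alignment 4
magic at 0 (size 2, align 2) → ends 2
proto at 2 (size 8, align 2) → ends 10
dst at 10 (size 2, align 2) → ends 12
length at 12 (size 8, align 2) → ends 20
version at 20 (size 4, align 2) → ends 24
seq at 24 (size 88, align 2) → ends 112
src at 112 (size 8, align 2) → ends 120
ttl at 120 (size 16, align 2) → ends 136
port at 136 (size 8, align 2) → ends 144
window at 144 (size 2, align 2) → ends 146
payload_len at 146 (size 4, align 2) → ends 150
total 150 bytes, alignment 2
array of 18: 18 × 150 = 2700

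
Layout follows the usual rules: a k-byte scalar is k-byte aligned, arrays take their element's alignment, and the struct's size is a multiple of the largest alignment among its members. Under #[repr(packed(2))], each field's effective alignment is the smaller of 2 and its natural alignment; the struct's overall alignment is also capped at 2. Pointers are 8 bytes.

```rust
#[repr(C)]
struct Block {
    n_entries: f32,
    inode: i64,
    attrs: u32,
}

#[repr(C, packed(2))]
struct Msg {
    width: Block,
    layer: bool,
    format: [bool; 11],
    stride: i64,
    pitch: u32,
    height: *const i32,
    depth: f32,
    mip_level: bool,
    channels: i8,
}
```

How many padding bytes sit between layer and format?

0

Block: n_entries at 0 (size 4, align 4) → ends 4; pad 4 to align 8 for inode; inode at 8 (size 8, align 8) → ends 16; attrs at 16 (size 4, align 4) → ends 20; tail pad 4 to reach multiple of 8; total 24 bytes, alignment 8
width at 0 (size 24, align 2) → ends 24
layer at 24 (size 1, align 1) → ends 25
format at 25 (size 11, align 1) → ends 36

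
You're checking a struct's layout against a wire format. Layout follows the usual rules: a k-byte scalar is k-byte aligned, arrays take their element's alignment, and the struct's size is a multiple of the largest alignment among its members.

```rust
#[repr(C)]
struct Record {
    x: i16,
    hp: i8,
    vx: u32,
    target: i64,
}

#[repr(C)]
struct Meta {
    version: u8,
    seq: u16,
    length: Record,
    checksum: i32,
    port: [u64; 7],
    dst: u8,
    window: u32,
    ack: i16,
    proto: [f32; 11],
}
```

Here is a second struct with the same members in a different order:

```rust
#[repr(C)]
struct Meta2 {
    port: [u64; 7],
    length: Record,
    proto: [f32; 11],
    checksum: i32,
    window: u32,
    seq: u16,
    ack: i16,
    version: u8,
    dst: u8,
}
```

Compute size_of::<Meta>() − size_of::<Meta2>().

Record: 0..2  x  (2B, 2-aligned); 2..3  hp  (1B, 1-aligned); 3..4  -- padding (1B); 4..8  vx  (4B, 4-aligned); 8..16  target  (8B, 8-aligned); sizeof = 16, alignof = 8
0..1  version  (1B, 1-aligned)
1..2  -- padding (1B)
2..4  seq  (2B, 2-aligned)
4..8  -- padding (4B)
8..24  length  (16B, 8-aligned)
24..28  checksum  (4B, 4-aligned)
28..32  -- padding (4B)
32..88  port  (56B, 8-aligned)
88..89  dst  (1B, 1-aligned)
89..92  -- padding (3B)
92..96  window  (4B, 4-aligned)
96..98  ack  (2B, 2-aligned)
98..100  -- padding (2B)
100..144  proto  (44B, 4-aligned)
sizeof = 144, alignof = 8
— Meta2 —
0..56  port  (56B, 8-aligned)
56..72  length  (16B, 8-aligned)
72..116  proto  (44B, 4-aligned)
116..120  checksum  (4B, 4-aligned)
120..124  window  (4B, 4-aligned)
124..126  seq  (2B, 2-aligned)
126..128  ack  (2B, 2-aligned)
128..129  version  (1B, 1-aligned)
129..130  dst  (1B, 1-aligned)
130..136  -- tail padding (6B)
sizeof = 136, alignof = 8
144 − 136 = 8

8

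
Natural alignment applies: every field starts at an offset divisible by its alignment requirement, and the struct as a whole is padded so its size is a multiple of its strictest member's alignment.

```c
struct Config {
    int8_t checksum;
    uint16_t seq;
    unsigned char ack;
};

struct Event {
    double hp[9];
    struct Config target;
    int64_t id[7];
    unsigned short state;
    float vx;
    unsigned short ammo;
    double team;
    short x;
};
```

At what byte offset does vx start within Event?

Config: 0..1  checksum  (1B, 1-aligned); 1..2  -- padding (1B); 2..4  seq  (2B, 2-aligned); 4..5  ack  (1B, 1-aligned); 5..6  -- tail padding (1B); sizeof = 6, alignof = 2
0..72  hp  (72B, 8-aligned)
72..78  target  (6B, 2-aligned)
78..80  -- padding (2B)
80..136  id  (56B, 8-aligned)
136..138  state  (2B, 2-aligned)
138..140  -- padding (2B)
140..144  vx  (4B, 4-aligned)

140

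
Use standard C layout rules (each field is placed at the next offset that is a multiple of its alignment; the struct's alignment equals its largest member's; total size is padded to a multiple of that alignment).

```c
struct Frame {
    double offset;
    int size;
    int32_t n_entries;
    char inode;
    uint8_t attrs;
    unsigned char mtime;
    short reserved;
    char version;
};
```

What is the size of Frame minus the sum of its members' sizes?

2

0..8  offset  (8B, 8-aligned)
8..12  size  (4B, 4-aligned)
12..16  n_entries  (4B, 4-aligned)
16..17  inode  (1B, 1-aligned)
17..18  attrs  (1B, 1-aligned)
18..19  mtime  (1B, 1-aligned)
19..20  -- padding (1B)
20..22  reserved  (2B, 2-aligned)
22..23  version  (1B, 1-aligned)
23..24  -- tail padding (1B)
sizeof = 24, alignof = 8
data bytes 22, size 24 → padding 2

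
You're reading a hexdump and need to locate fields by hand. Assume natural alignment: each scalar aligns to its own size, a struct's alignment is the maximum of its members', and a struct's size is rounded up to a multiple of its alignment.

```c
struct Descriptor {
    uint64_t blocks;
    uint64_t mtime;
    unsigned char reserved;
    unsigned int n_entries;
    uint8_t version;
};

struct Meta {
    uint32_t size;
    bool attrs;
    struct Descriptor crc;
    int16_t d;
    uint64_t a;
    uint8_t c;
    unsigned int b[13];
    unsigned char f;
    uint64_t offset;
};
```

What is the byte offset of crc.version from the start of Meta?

Descriptor: @0: blocks [8B, align 8] → 8; @8: mtime [8B, align 8] → 16; @16: reserved [1B, align 1] → 17; +3 pad (align 4); @20: n_entries [4B, align 4] → 24; @24: version [1B, align 1] → 25; +7 tail pad (align 8); size 32, align 8
@0: size [4B, align 4] → 4
@4: attrs [1B, align 1] → 5
+3 pad (align 8)
@8: crc [32B, align 8] → 40
within Descriptor: version at 24
8 + 24 = 32

32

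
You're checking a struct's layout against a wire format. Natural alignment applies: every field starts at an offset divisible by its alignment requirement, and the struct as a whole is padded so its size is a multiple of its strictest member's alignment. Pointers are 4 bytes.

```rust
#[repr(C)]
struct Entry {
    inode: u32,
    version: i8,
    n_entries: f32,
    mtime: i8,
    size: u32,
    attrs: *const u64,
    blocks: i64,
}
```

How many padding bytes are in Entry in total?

6

inode at 0 (size 4, align 4) → ends 4
version at 4 (size 1, align 1) → ends 5
pad 3 to align 4 for n_entries
n_entries at 8 (size 4, align 4) → ends 12
mtime at 12 (size 1, align 1) → ends 13
pad 3 to align 4 for size
size at 16 (size 4, align 4) → ends 20
attrs at 20 (size 4, align 4) → ends 24
blocks at 24 (size 8, align 8) → ends 32
total 32 bytes, alignment 8
data bytes 26, size 32 → padding 6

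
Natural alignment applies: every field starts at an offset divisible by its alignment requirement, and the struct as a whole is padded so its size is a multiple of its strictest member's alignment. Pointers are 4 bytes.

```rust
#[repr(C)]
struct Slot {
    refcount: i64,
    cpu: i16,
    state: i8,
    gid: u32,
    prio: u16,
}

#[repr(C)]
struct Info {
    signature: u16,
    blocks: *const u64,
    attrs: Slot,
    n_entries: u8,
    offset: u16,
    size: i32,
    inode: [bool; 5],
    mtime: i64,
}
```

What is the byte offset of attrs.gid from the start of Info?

Slot: 0..8  refcount  (8B, 8-aligned); 8..10  cpu  (2B, 2-aligned); 10..11  state  (1B, 1-aligned); 11..12  -- padding (1B); 12..16  gid  (4B, 4-aligned); 16..18  prio  (2B, 2-aligned); 18..24  -- tail padding (6B); sizeof = 24, alignof = 8
0..2  signature  (2B, 2-aligned)
2..4  -- padding (2B)
4..8  blocks  (4B, 4-aligned)
8..32  attrs  (24B, 8-aligned)
within Slot: gid at 12
8 + 12 = 20

20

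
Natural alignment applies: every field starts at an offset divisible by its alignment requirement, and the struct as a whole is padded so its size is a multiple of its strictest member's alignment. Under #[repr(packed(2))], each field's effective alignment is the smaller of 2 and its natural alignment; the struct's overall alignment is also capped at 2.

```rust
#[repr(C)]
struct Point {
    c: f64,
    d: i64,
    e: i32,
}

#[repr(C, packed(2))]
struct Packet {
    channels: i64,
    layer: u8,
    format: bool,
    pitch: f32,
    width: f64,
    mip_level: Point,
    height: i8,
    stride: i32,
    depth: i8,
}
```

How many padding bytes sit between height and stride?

Point: 0..8  c  (8B, 8-aligned); 8..16  d  (8B, 8-aligned); 16..20  e  (4B, 4-aligned); 20..24  -- tail padding (4B); sizeof = 24, alignof = 8
0..8  channels  (8B, 2-aligned)
8..9  layer  (1B, 1-aligned)
9..10  format  (1B, 1-aligned)
10..14  pitch  (4B, 2-aligned)
14..22  width  (8B, 2-aligned)
22..46  mip_level  (24B, 2-aligned)
46..47  height  (1B, 1-aligned)
47..48  -- padding (1B)
48..52  stride  (4B, 2-aligned)

1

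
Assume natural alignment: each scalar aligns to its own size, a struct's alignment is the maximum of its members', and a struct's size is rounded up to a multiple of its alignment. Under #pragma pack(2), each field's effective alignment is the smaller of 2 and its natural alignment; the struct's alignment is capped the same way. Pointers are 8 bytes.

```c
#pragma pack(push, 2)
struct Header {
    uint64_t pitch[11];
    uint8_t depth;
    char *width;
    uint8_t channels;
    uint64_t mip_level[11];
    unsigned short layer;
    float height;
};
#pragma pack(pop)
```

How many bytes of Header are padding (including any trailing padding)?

2

@0: pitch [88B, align 2] → 88
@88: depth [1B, align 1] → 89
+1 pad (align 2)
@90: width [8B, align 2] → 98
@98: channels [1B, align 1] → 99
+1 pad (align 2)
@100: mip_level [88B, align 2] → 188
@188: layer [2B, align 2] → 190
@190: height [4B, align 2] → 194
size 194, align 2
data bytes 192, size 194 → padding 2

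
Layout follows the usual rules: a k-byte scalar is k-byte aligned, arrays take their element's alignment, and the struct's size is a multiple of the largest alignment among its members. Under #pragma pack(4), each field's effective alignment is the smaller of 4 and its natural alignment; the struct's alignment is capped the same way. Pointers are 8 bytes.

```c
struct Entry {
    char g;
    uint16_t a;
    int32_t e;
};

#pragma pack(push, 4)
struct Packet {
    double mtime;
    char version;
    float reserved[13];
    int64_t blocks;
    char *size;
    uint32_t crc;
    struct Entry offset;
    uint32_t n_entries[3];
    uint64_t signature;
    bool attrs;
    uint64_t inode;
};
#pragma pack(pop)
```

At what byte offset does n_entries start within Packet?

92

Entry: g at 0 (size 1, align 1) → ends 1; pad 1 to align 2 for a; a at 2 (size 2, align 2) → ends 4; e at 4 (size 4, align 4) → ends 8; total 8 bytes, alignment 4
mtime at 0 (size 8, align 4) → ends 8
version at 8 (size 1, align 1) → ends 9
pad 3 to align 4 for reserved
reserved at 12 (size 52, align 4) → ends 64
blocks at 64 (size 8, align 4) → ends 72
size at 72 (size 8, align 4) → ends 80
crc at 80 (size 4, align 4) → ends 84
offset at 84 (size 8, align 4) → ends 92
n_entries at 92 (size 12, align 4) → ends 104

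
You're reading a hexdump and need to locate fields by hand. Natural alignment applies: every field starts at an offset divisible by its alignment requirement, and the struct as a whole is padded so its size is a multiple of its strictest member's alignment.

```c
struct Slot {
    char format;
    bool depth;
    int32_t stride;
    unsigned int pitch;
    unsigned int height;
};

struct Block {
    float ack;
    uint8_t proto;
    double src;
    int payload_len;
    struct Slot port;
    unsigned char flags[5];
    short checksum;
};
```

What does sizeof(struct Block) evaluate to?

48

Slot: format at 0 (size 1, align 1) → ends 1; depth at 1 (size 1, align 1) → ends 2; pad 2 to align 4 for stride; stride at 4 (size 4, align 4) → ends 8; pitch at 8 (size 4, align 4) → ends 12; height at 12 (size 4, align 4) → ends 16; total 16 bytes, alignment 4
ack at 0 (size 4, align 4) → ends 4
proto at 4 (size 1, align 1) → ends 5
pad 3 to align 8 for src
src at 8 (size 8, align 8) → ends 16
payload_len at 16 (size 4, align 4) → ends 20
port at 20 (size 16, align 4) → ends 36
flags at 36 (size 5, align 1) → ends 41
pad 1 to align 2 for checksum
checksum at 42 (size 2, align 2) → ends 44
tail pad 4 to reach multiple of 8
total 48 bytes, alignment 8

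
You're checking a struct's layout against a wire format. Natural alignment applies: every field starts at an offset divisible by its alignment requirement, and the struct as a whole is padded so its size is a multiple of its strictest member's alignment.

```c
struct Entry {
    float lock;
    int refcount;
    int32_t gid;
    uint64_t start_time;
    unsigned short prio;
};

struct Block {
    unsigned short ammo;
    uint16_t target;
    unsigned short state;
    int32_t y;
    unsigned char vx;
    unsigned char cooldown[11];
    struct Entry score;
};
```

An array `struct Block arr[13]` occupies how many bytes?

Entry: @0: lock [4B, align 4] → 4; @4: refcount [4B, align 4] → 8; @8: gid [4B, align 4] → 12; +4 pad (align 8); @16: start_time [8B, align 8] → 24; @24: prio [2B, align 2] → 26; +6 tail pad (align 8); size 32, align 8
@0: ammo [2B, align 2] → 2
@2: target [2B, align 2] → 4
@4: state [2B, align 2] → 6
+2 pad (align 4)
@8: y [4B, align 4] → 12
@12: vx [1B, align 1] → 13
@13: cooldown [11B, align 1] → 24
@24: score [32B, align 8] → 56
size 56, align 8
array of 13: 13 × 56 = 728

728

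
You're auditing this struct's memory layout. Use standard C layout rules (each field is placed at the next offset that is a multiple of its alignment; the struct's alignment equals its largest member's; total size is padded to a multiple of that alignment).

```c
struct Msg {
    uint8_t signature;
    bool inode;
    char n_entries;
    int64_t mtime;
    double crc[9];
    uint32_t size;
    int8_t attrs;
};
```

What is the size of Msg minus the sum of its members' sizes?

@0: signature [1B, align 1] → 1
@1: inode [1B, align 1] → 2
@2: n_entries [1B, align 1] → 3
+5 pad (align 8)
@8: mtime [8B, align 8] → 16
@16: crc [72B, align 8] → 88
@88: size [4B, align 4] → 92
@92: attrs [1B, align 1] → 93
+3 tail pad (align 8)
size 96, align 8
data bytes 88, size 96 → padding 8

8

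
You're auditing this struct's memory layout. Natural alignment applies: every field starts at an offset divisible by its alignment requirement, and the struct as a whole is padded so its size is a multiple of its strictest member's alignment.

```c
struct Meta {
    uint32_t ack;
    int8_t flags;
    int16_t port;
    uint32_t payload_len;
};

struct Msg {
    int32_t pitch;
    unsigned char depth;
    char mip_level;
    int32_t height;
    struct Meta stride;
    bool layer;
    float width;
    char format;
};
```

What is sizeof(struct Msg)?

36 bytes

Meta: ack at 0 (size 4, align 4) → ends 4; flags at 4 (size 1, align 1) → ends 5; pad 1 to align 2 for port; port at 6 (size 2, align 2) → ends 8; payload_len at 8 (size 4, align 4) → ends 12; total 12 bytes, alignment 4
pitch at 0 (size 4, align 4) → ends 4
depth at 4 (size 1, align 1) → ends 5
mip_level at 5 (size 1, align 1) → ends 6
pad 2 to align 4 for height
height at 8 (size 4, align 4) → ends 12
stride at 12 (size 12, align 4) → ends 24
layer at 24 (size 1, align 1) → ends 25
pad 3 to align 4 for width
width at 28 (size 4, align 4) → ends 32
format at 32 (size 1, align 1) → ends 33
tail pad 3 to reach multiple of 4
total 36 bytes, alignment 4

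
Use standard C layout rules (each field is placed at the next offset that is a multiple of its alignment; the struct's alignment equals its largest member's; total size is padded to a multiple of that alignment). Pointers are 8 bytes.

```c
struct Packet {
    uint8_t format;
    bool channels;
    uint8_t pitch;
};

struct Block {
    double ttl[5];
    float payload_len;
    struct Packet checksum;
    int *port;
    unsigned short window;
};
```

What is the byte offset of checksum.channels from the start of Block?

Packet: format at 0 (size 1, align 1) → ends 1; channels at 1 (size 1, align 1) → ends 2; pitch at 2 (size 1, align 1) → ends 3; total 3 bytes, alignment 1
ttl at 0 (size 40, align 8) → ends 40
payload_len at 40 (size 4, align 4) → ends 44
checksum at 44 (size 3, align 1) → ends 47
within Packet: channels at 1
44 + 1 = 45

45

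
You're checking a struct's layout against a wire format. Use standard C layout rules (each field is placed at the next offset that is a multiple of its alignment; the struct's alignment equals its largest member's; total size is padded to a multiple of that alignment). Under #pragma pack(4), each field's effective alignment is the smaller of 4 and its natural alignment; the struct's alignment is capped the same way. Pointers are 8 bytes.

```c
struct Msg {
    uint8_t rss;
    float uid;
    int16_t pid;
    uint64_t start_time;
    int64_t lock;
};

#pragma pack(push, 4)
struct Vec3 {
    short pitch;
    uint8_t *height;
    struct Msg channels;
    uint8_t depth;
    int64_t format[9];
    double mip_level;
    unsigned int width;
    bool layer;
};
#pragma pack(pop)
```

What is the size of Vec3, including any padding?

Msg: 0..1  rss  (1B, 1-aligned); 1..4  -- padding (3B); 4..8  uid  (4B, 4-aligned); 8..10  pid  (2B, 2-aligned); 10..16  -- padding (6B); 16..24  start_time  (8B, 8-aligned); 24..32  lock  (8B, 8-aligned); sizeof = 32, alignof = 8
0..2  pitch  (2B, 2-aligned)
2..4  -- padding (2B)
4..12  height  (8B, 4-aligned)
12..44  channels  (32B, 4-aligned)
44..45  depth  (1B, 1-aligned)
45..48  -- padding (3B)
48..120  format  (72B, 4-aligned)
120..128  mip_level  (8B, 4-aligned)
128..132  width  (4B, 4-aligned)
132..133  layer  (1B, 1-aligned)
133..136  -- tail padding (3B)
sizeof = 136, alignof = 4

136 bytes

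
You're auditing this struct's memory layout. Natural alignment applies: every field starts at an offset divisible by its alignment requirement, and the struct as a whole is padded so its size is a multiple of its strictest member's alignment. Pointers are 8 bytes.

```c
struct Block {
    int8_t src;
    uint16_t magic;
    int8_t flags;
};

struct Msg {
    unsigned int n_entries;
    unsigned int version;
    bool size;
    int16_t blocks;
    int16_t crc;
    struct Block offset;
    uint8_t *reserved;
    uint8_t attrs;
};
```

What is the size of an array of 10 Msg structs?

Block: 0..1  src  (1B, 1-aligned); 1..2  -- padding (1B); 2..4  magic  (2B, 2-aligned); 4..5  flags  (1B, 1-aligned); 5..6  -- tail padding (1B); sizeof = 6, alignof = 2
0..4  n_entries  (4B, 4-aligned)
4..8  version  (4B, 4-aligned)
8..9  size  (1B, 1-aligned)
9..10  -- padding (1B)
10..12  blocks  (2B, 2-aligned)
12..14  crc  (2B, 2-aligned)
14..20  offset  (6B, 2-aligned)
20..24  -- padding (4B)
24..32  reserved  (8B, 8-aligned)
32..33  attrs  (1B, 1-aligned)
33..40  -- tail padding (7B)
sizeof = 40, alignof = 8
array of 10: 10 × 40 = 400

400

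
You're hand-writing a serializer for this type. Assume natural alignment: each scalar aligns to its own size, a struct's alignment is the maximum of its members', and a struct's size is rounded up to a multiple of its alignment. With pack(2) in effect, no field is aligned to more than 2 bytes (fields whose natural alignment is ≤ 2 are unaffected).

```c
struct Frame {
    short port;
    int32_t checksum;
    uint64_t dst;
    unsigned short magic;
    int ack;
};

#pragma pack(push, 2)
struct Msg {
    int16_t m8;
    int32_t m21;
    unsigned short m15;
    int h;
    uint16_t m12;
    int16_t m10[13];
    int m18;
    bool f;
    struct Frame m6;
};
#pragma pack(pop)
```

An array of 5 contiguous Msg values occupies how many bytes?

Frame: port at 0 (size 2, align 2) → ends 2; pad 2 to align 4 for checksum; checksum at 4 (size 4, align 4) → ends 8; dst at 8 (size 8, align 8) → ends 16; magic at 16 (size 2, align 2) → ends 18; pad 2 to align 4 for ack; ack at 20 (size 4, align 4) → ends 24; total 24 bytes, alignment 8
m8 at 0 (size 2, align 2) → ends 2
m21 at 2 (size 4, align 2) → ends 6
m15 at 6 (size 2, align 2) → ends 8
h at 8 (size 4, align 2) → ends 12
m12 at 12 (size 2, align 2) → ends 14
m10 at 14 (size 26, align 2) → ends 40
m18 at 40 (size 4, align 2) → ends 44
f at 44 (size 1, align 1) → ends 45
pad 1 to align 2 for m6
m6 at 46 (size 24, align 2) → ends 70
total 70 bytes, alignment 2
array of 5: 5 × 70 = 350

350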